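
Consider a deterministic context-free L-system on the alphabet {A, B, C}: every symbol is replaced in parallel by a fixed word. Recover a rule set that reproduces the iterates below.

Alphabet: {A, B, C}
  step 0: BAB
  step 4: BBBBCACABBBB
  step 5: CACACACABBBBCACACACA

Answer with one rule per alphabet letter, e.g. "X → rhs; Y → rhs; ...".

A->B, B->CA, C->B

  step 4 ⇒ step 5: BBBBCACABBBB ⇒ CA·CA·CA·CA·B·B·B·B·CA·CA·CA·CA
    A ↦ B
    B ↦ CA
    C ↦ B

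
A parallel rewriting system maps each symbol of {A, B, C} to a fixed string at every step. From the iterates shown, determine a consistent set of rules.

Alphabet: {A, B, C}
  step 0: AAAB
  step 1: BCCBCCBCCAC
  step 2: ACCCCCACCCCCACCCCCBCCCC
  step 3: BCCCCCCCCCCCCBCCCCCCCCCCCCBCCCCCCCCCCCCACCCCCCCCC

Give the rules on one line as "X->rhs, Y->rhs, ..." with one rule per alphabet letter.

  step 2 ⇒ step 3: ACCCCCACCCCCACCCCCBCCCC ⇒ BCC·CC·CC·CC·CC·CC·BCC·CC·CC·CC·CC·CC·BCC·CC·CC·CC·CC·CC·AC·CC·CC·CC·CC
    A ↦ BCC
    B ↦ AC
    C ↦ CC

A->BCC, B->AC, C->CC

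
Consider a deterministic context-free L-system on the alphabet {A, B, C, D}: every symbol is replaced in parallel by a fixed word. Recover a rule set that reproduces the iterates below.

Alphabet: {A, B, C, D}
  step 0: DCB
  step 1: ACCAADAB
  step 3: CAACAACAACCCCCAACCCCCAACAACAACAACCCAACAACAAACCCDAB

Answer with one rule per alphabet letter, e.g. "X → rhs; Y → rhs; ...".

  step 0 ⇒ step 1: DCB ⇒ AC·CAA·DAB
    B ↦ DAB
    C ↦ CAA
    D ↦ AC
    A ↦ CC  (constrained at step 1)

A->CC, B->DAB, C->CAA, D->AC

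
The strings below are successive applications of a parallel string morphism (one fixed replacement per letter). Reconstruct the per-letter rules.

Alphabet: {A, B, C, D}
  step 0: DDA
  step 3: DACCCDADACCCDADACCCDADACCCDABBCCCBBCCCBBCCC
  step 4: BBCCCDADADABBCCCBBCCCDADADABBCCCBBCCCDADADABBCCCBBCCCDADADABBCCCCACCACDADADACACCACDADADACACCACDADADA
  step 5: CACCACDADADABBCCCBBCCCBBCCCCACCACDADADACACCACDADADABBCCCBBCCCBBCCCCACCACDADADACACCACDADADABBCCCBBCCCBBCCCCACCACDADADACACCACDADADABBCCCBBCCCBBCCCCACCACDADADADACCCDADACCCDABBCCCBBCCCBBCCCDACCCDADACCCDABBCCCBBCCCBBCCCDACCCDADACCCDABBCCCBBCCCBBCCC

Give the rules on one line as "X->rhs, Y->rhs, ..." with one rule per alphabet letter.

  step 4 ⇒ step 5: BBCCCDADADABBCCCBBCCCDADADABBCCCBBCCCDADADABBCCCBBCCCDADADABBCCCCACCACDADADACACCACDADADACACCACDADADA ⇒ CAC·CAC·DA·DA·DA·BB·CCC·BB·CCC·BB·CCC·CAC·CAC·DA·DA·DA·CAC·CAC·DA·DA·DA·BB·CCC·BB·CCC·BB·CCC·CAC·CAC·DA·DA·DA·CAC·CAC·DA·DA·DA·BB·CCC·BB·CCC·BB·CCC·CAC·CAC·DA·DA·DA·CAC·CAC·DA·DA·DA·BB·CCC·BB·CCC·BB·CCC·CAC·CAC·DA·DA·DA·DA·CCC·DA·DA·CCC·DA·BB·CCC·BB·CCC·BB·CCC·DA·CCC·DA·DA·CCC·DA·BB·CCC·BB·CCC·BB·CCC·DA·CCC·DA·DA·CCC·DA·BB·CCC·BB·CCC·BB·CCC
    A ↦ CCC
    B ↦ CAC
    C ↦ DA
    D ↦ BB

A->CCC, B->CAC, C->DA, D->BB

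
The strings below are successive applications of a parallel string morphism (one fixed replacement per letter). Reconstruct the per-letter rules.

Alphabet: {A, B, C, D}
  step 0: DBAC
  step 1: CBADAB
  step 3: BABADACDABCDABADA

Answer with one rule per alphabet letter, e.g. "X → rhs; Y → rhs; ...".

  step 0 ⇒ step 1: DBAC ⇒ C·BA·DA·B
    A ↦ DA
    B ↦ BA
    C ↦ B
    D ↦ C

A->DA, B->BA, C->B, D->C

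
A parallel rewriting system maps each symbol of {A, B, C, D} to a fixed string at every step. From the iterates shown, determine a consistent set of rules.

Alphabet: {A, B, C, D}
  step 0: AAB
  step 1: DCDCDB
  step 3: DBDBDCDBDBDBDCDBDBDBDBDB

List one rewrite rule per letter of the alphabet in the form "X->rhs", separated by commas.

  step 0 ⇒ step 1: AAB ⇒ DC·DC·DB
    A ↦ DC
    B ↦ DB
    C ↦ AD  (constrained at step 1)
    D ↦ DB  (constrained at step 1)

A->DC, B->DB, C->AD, D->DB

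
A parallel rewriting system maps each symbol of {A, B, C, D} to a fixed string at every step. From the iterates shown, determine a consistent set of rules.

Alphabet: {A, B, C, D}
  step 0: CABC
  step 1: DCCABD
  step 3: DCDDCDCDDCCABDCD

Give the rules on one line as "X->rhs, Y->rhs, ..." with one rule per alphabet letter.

A->CC, B->AB, C->D, D->DC

  step 0 ⇒ step 1: CABC ⇒ D·CC·AB·D
    A ↦ CC
    B ↦ AB
    C ↦ D
    D ↦ DC  (constrained at step 1)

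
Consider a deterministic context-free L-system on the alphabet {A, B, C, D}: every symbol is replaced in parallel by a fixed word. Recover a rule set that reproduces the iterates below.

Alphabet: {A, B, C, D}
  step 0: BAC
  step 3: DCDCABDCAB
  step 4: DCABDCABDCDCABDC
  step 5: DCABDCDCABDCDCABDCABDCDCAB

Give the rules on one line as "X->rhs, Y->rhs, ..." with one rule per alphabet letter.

A->D, B->C, C->AB, D->DC

  step 4 ⇒ step 5: DCABDCABDCDCABDC ⇒ DC·AB·D·C·DC·AB·D·C·DC·AB·DC·AB·D·C·DC·AB
    A ↦ D
    B ↦ C
    C ↦ AB
    D ↦ DC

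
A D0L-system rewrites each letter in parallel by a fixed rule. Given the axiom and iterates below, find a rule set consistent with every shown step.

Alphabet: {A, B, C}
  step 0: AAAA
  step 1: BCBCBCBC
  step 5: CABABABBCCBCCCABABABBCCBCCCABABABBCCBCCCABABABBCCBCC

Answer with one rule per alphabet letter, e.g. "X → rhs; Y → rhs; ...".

  step 0 ⇒ step 1: AAAA ⇒ BC·BC·BC·BC
    A ↦ BC
    B ↦ C  (constrained at step 1)
    C ↦ AB  (constrained at step 1)

A->BC, B->C, C->AB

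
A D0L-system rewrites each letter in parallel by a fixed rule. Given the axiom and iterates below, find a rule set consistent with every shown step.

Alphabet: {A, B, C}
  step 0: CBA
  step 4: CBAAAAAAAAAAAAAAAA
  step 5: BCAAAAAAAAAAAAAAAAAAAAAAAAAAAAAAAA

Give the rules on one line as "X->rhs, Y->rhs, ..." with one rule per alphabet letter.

A->AA, B->C, C->B

  step 4 ⇒ step 5: CBAAAAAAAAAAAAAAAA ⇒ B·C·AA·AA·AA·AA·AA·AA·AA·AA·AA·AA·AA·AA·AA·AA·AA·AA
    A ↦ AA
    B ↦ C
    C ↦ B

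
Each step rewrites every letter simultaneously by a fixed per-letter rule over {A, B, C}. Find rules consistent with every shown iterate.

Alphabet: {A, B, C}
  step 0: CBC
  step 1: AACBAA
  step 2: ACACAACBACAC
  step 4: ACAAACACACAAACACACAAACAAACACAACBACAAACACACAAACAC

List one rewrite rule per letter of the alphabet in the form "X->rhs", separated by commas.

A->AC, B->CB, C->AA

  step 1 ⇒ step 2: AACBAA ⇒ AC·AC·AA·CB·AC·AC
    A ↦ AC
    B ↦ CB
    C ↦ AA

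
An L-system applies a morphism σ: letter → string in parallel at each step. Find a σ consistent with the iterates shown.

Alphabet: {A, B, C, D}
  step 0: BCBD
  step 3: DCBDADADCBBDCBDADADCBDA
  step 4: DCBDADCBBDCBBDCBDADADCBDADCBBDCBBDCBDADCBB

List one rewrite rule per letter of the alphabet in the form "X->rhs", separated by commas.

A->BB, B->DA, C->B, D->DC

  step 3 ⇒ step 4: DCBDADADCBBDCBDADADCBDA ⇒ DC·B·DA·DC·BB·DC·BB·DC·B·DA·DA·DC·B·DA·DC·BB·DC·BB·DC·B·DA·DC·BB
    A ↦ BB
    B ↦ DA
    C ↦ B
    D ↦ DC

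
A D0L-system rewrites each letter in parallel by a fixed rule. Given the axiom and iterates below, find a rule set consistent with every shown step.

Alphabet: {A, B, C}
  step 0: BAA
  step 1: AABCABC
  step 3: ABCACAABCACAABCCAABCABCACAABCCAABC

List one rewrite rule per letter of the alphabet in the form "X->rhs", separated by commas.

  step 0 ⇒ step 1: BAA ⇒ A·ABC·ABC
    A ↦ ABC
    B ↦ A
    C ↦ CA  (constrained at step 1)

A->ABC, B->A, C->CA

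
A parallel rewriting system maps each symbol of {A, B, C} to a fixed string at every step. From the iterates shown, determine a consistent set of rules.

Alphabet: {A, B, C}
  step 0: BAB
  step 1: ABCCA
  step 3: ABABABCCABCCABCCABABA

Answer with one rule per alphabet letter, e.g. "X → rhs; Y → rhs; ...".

A->BCC, B->A, C->BA

  step 0 ⇒ step 1: BAB ⇒ A·BCC·A
    A ↦ BCC
    B ↦ A
    C ↦ BA  (constrained at step 1)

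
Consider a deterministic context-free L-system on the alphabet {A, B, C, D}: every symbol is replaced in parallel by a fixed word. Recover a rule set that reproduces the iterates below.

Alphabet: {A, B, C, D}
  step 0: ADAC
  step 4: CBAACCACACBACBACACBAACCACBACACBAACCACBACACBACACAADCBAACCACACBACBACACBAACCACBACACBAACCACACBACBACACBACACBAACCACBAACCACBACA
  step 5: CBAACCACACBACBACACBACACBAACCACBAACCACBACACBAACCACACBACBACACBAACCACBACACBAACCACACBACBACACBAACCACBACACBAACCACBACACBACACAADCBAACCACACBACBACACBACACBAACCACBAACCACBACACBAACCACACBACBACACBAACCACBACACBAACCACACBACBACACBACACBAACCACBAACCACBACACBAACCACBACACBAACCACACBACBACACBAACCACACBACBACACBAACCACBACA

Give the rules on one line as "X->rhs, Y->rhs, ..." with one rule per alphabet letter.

  step 4 ⇒ step 5: CBAACCACACBACBACACBAACCACBACACBAACCACBACACBACACAADCBAACCACACBACBACACBAACCACBACACBAACCACACBACBACACBACACBAACCACBAACCACBACA ⇒ CBA·AC·CA·CA·CBA·CBA·CA·CBA·CA·CBA·AC·CA·CBA·AC·CA·CBA·CA·CBA·AC·CA·CA·CBA·CBA·CA·CBA·AC·CA·CBA·CA·CBA·AC·CA·CA·CBA·CBA·CA·CBA·AC·CA·CBA·CA·CBA·AC·CA·CBA·CA·CBA·CA·CA·AD·CBA·AC·CA·CA·CBA·CBA·CA·CBA·CA·CBA·AC·CA·CBA·AC·CA·CBA·CA·CBA·AC·CA·CA·CBA·CBA·CA·CBA·AC·CA·CBA·CA·CBA·AC·CA·CA·CBA·CBA·CA·CBA·CA·CBA·AC·CA·CBA·AC·CA·CBA·CA·CBA·AC·CA·CBA·CA·CBA·AC·CA·CA·CBA·CBA·CA·CBA·AC·CA·CA·CBA·CBA·CA·CBA·AC·CA·CBA·CA
    A ↦ CA
    B ↦ AC
    C ↦ CBA
    D ↦ AD

A->CA, B->AC, C->CBA, D->AD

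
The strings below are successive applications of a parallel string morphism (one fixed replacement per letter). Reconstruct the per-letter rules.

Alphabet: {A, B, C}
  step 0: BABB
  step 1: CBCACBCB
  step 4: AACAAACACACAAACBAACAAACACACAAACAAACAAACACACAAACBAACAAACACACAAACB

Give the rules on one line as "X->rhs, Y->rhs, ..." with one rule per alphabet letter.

A->CA, B->CB, C->AA

  step 0 ⇒ step 1: BABB ⇒ CB·CA·CB·CB
    A ↦ CA
    B ↦ CB
    C ↦ AA  (constrained at step 1)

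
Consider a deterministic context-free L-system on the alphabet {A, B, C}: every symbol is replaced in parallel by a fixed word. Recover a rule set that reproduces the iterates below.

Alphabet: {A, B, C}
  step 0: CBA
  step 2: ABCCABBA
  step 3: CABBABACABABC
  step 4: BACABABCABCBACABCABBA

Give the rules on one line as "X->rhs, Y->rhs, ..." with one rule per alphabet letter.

  step 3 ⇒ step 4: CABBABACABABC ⇒ BA·C·AB·AB·C·AB·C·BA·C·AB·C·AB·BA
    A ↦ C
    B ↦ AB
    C ↦ BA

A->C, B->AB, C->BA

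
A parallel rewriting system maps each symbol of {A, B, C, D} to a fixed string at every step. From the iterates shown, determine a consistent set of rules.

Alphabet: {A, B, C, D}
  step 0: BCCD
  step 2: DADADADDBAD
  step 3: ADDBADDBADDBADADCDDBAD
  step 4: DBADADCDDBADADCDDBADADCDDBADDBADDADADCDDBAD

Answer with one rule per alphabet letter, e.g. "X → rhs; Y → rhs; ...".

  step 3 ⇒ step 4: ADDBADDBADDBADADCDDBAD ⇒ DB·AD·AD·CD·DB·AD·AD·CD·DB·AD·AD·CD·DB·AD·DB·AD·D·AD·AD·CD·DB·AD
    A ↦ DB
    B ↦ CD
    C ↦ D
    D ↦ AD

A->DB, B->CD, C->D, D->AD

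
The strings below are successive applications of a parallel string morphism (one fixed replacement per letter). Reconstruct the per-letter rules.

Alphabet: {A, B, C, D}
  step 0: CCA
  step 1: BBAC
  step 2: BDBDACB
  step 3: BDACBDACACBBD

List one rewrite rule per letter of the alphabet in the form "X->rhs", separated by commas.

A->AC, B->BD, C->B, D->AC

  step 2 ⇒ step 3: BDBDACB ⇒ BD·AC·BD·AC·AC·B·BD
    A ↦ AC
    B ↦ BD
    C ↦ B
    D ↦ AC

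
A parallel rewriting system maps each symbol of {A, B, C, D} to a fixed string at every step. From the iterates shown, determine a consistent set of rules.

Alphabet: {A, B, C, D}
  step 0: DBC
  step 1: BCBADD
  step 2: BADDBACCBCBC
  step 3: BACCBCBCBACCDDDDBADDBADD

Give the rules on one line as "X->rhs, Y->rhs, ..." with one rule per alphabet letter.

A->CC, B->BA, C->DD, D->BC

  step 2 ⇒ step 3: BADDBACCBCBC ⇒ BA·CC·BC·BC·BA·CC·DD·DD·BA·DD·BA·DD
    A ↦ CC
    B ↦ BA
    C ↦ DD
    D ↦ BC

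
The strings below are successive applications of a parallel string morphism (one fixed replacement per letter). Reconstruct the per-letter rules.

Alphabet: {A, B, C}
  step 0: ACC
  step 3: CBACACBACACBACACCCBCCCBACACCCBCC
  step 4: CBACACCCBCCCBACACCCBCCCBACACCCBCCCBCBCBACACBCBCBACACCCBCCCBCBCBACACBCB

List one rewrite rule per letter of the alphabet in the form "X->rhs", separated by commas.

A->CC, B->ACA, C->CB

  step 3 ⇒ step 4: CBACACBACACBACACCCBCCCBACACCCBCC ⇒ CB·ACA·CC·CB·CC·CB·ACA·CC·CB·CC·CB·ACA·CC·CB·CC·CB·CB·CB·ACA·CB·CB·CB·ACA·CC·CB·CC·CB·CB·CB·ACA·CB·CB
    A ↦ CC
    B ↦ ACA
    C ↦ CB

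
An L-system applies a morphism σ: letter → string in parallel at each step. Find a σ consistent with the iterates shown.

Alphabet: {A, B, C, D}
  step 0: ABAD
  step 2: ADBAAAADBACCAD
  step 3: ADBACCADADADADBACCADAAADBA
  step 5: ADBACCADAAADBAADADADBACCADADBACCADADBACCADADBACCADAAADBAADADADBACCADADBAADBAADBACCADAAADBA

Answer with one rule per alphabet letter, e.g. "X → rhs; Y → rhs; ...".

A->AD, B->CC, C->A, D->BA

  step 2 ⇒ step 3: ADBAAAADBACCAD ⇒ AD·BA·CC·AD·AD·AD·AD·BA·CC·AD·A·A·AD·BA
    A ↦ AD
    B ↦ CC
    C ↦ A
    D ↦ BA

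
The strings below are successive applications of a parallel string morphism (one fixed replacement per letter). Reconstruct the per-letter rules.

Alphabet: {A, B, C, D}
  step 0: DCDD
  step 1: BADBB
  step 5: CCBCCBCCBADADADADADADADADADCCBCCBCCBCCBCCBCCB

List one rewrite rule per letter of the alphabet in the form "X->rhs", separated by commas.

  step 0 ⇒ step 1: DCDD ⇒ B·AD·B·B
    C ↦ AD
    D ↦ B
    A ↦ CC  (constrained at step 1)
    B ↦ AD  (constrained at step 1)

A->CC, B->AD, C->AD, D->B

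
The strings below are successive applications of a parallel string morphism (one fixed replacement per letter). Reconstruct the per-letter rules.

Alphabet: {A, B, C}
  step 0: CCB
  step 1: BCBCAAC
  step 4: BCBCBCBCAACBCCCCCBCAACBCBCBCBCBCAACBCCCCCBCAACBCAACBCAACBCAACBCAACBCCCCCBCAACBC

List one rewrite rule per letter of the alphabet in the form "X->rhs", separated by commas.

  step 0 ⇒ step 1: CCB ⇒ BC·BC·AAC
    B ↦ AAC
    C ↦ BC
    A ↦ CC  (constrained at step 1)

A->CC, B->AAC, C->BC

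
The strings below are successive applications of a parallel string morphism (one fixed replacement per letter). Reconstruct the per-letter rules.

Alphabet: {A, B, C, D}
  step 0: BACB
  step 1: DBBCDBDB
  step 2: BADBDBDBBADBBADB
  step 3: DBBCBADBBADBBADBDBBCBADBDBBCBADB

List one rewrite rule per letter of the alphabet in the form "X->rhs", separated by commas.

  step 2 ⇒ step 3: BADBDBDBBADBBADB ⇒ DB·BC·BA·DB·BA·DB·BA·DB·DB·BC·BA·DB·DB·BC·BA·DB
    A ↦ BC
    B ↦ DB
    D ↦ BA
  step 0 ⇒ step 1: BACB ⇒ DB·BC·DB·DB
    C ↦ DB

A->BC, B->DB, C->DB, D->BA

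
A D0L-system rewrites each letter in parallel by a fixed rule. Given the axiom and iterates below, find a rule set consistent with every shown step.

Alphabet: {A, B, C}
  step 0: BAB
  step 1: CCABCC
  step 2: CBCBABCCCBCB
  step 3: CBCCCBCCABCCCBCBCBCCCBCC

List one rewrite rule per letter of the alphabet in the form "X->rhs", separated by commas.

  step 2 ⇒ step 3: CBCBABCCCBCB ⇒ CB·CC·CB·CC·AB·CC·CB·CB·CB·CC·CB·CC
    A ↦ AB
    B ↦ CC
    C ↦ CB

A->AB, B->CC, C->CB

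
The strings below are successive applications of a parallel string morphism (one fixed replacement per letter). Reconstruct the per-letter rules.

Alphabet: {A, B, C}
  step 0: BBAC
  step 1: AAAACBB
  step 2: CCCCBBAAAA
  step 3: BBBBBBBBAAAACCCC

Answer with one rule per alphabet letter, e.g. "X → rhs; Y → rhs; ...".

A->C, B->AA, C->BB

  step 2 ⇒ step 3: CCCCBBAAAA ⇒ BB·BB·BB·BB·AA·AA·C·C·C·C
    A ↦ C
    B ↦ AA
    C ↦ BB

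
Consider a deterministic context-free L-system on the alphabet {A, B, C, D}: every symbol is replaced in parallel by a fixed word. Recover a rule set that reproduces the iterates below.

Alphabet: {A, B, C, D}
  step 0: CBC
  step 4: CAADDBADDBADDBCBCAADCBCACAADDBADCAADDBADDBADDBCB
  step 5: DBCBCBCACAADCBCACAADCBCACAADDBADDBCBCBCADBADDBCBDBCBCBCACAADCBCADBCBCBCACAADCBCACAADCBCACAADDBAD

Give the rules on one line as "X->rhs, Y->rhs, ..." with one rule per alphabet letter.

A->CB, B->AD, C->DB, D->CA

  step 4 ⇒ step 5: CAADDBADDBADDBCBCAADCBCACAADDBADCAADDBADDBADDBCB ⇒ DB·CB·CB·CA·CA·AD·CB·CA·CA·AD·CB·CA·CA·AD·DB·AD·DB·CB·CB·CA·DB·AD·DB·CB·DB·CB·CB·CA·CA·AD·CB·CA·DB·CB·CB·CA·CA·AD·CB·CA·CA·AD·CB·CA·CA·AD·DB·AD
    A ↦ CB
    B ↦ AD
    C ↦ DB
    D ↦ CA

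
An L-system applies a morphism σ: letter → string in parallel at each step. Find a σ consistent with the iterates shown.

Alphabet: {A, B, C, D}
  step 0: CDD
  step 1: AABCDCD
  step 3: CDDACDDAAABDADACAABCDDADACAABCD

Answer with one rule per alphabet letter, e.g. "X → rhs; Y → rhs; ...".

A->DA, B->C, C->AAB, D->CD

  step 0 ⇒ step 1: CDD ⇒ AAB·CD·CD
    C ↦ AAB
    D ↦ CD
    A ↦ DA  (constrained at step 1)
    B ↦ C  (constrained at step 1)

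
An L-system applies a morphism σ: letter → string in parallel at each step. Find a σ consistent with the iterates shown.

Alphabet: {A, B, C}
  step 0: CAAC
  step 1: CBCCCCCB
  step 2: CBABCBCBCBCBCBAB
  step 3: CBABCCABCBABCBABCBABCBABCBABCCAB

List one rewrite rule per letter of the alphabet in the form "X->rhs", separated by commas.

  step 2 ⇒ step 3: CBABCBCBCBCBCBAB ⇒ CB·AB·CC·AB·CB·AB·CB·AB·CB·AB·CB·AB·CB·AB·CC·AB
    A ↦ CC
    B ↦ AB
    C ↦ CB

A->CC, B->AB, C->CB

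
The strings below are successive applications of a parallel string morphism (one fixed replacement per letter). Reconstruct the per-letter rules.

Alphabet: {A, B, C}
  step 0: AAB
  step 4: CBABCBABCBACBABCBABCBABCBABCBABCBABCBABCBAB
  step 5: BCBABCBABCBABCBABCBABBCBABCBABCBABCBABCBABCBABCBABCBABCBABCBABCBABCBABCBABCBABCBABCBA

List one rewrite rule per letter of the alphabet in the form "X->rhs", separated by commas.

A->B, B->CBA, C->B

  step 4 ⇒ step 5: CBABCBABCBACBABCBABCBABCBABCBABCBABCBABCBAB ⇒ B·CBA·B·CBA·B·CBA·B·CBA·B·CBA·B·B·CBA·B·CBA·B·CBA·B·CBA·B·CBA·B·CBA·B·CBA·B·CBA·B·CBA·B·CBA·B·CBA·B·CBA·B·CBA·B·CBA·B·CBA·B·CBA
    A ↦ B
    B ↦ CBA
    C ↦ B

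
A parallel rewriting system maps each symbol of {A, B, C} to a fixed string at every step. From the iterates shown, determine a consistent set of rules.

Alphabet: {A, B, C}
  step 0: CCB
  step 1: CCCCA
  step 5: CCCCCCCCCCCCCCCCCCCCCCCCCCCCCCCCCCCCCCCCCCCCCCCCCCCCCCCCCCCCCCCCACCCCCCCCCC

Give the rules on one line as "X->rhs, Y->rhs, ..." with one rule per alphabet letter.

  step 0 ⇒ step 1: CCB ⇒ CC·CC·A
    B ↦ A
    C ↦ CC
    A ↦ BC  (constrained at step 1)

A->BC, B->A, C->CC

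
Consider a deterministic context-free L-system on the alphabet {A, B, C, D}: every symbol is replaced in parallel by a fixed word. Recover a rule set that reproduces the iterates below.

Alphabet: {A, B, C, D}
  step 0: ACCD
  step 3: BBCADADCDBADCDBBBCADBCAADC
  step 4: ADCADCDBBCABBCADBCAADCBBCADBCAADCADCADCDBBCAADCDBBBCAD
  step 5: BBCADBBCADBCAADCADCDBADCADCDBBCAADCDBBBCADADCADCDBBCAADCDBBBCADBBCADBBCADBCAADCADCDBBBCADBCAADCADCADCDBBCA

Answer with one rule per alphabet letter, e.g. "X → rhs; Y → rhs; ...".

A->B, B->ADC, C->D, D->BCA

  step 4 ⇒ step 5: ADCADCDBBCABBCADBCAADCBBCADBCAADCADCADCDBBCAADCDBBBCAD ⇒ B·BCA·D·B·BCA·D·BCA·ADC·ADC·D·B·ADC·ADC·D·B·BCA·ADC·D·B·B·BCA·D·ADC·ADC·D·B·BCA·ADC·D·B·B·BCA·D·B·BCA·D·B·BCA·D·BCA·ADC·ADC·D·B·B·BCA·D·BCA·ADC·ADC·ADC·D·B·BCA
    A ↦ B
    B ↦ ADC
    C ↦ D
    D ↦ BCA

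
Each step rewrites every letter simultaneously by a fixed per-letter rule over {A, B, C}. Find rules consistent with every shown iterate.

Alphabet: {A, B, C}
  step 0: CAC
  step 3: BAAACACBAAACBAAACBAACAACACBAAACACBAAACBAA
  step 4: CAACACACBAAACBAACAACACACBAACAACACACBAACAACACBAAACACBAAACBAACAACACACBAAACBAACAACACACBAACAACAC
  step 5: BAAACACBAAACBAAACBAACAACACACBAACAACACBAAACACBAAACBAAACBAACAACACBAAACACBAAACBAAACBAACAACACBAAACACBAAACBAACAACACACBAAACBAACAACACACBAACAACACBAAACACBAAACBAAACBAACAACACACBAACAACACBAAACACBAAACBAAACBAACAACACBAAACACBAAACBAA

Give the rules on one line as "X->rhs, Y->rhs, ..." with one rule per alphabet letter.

  step 4 ⇒ step 5: CAACACACBAAACBAACAACACACBAACAACACACBAACAACACBAAACACBAAACBAACAACACACBAAACBAACAACACACBAACAACAC ⇒ BAA·AC·AC·BAA·AC·BAA·AC·BAA·CA·AC·AC·AC·BAA·CA·AC·AC·BAA·AC·AC·BAA·AC·BAA·AC·BAA·CA·AC·AC·BAA·AC·AC·BAA·AC·BAA·AC·BAA·CA·AC·AC·BAA·AC·AC·BAA·AC·BAA·CA·AC·AC·AC·BAA·AC·BAA·CA·AC·AC·AC·BAA·CA·AC·AC·BAA·AC·AC·BAA·AC·BAA·AC·BAA·CA·AC·AC·AC·BAA·CA·AC·AC·BAA·AC·AC·BAA·AC·BAA·AC·BAA·CA·AC·AC·BAA·AC·AC·BAA·AC·BAA
    A ↦ AC
    B ↦ CA
    C ↦ BAA

A->AC, B->CA, C->BAA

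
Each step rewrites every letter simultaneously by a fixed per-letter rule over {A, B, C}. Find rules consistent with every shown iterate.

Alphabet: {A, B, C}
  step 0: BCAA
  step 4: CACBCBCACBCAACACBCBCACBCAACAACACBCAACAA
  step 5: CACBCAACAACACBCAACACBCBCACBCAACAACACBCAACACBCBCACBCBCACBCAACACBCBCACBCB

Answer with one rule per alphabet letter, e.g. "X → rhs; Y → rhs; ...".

  step 4 ⇒ step 5: CACBCBCACBCAACACBCBCACBCAACAACACBCAACAA ⇒ CA·CB·CA·A·CA·A·CA·CB·CA·A·CA·CB·CB·CA·CB·CA·A·CA·A·CA·CB·CA·A·CA·CB·CB·CA·CB·CB·CA·CB·CA·A·CA·CB·CB·CA·CB·CB
    A ↦ CB
    B ↦ A
    C ↦ CA

A->CB, B->A, C->CA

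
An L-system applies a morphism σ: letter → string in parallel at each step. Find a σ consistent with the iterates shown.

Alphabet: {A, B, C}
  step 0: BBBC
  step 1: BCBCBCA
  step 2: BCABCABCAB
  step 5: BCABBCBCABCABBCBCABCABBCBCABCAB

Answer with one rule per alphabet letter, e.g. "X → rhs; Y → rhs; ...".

A->B, B->BC, C->A

  step 1 ⇒ step 2: BCBCBCA ⇒ BC·A·BC·A·BC·A·B
    A ↦ B
    B ↦ BC
    C ↦ A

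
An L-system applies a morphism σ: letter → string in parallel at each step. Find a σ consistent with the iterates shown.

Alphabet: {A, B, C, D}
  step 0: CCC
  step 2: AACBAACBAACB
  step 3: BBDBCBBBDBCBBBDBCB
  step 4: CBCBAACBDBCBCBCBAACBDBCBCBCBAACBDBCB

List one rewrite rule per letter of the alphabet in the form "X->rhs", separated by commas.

  step 3 ⇒ step 4: BBDBCBBBDBCBBBDBCB ⇒ CB·CB·AA·CB·DB·CB·CB·CB·AA·CB·DB·CB·CB·CB·AA·CB·DB·CB
    B ↦ CB
    C ↦ DB
    D ↦ AA
  step 2 ⇒ step 3: AACBAACBAACB ⇒ B·B·DB·CB·B·B·DB·CB·B·B·DB·CB
    A ↦ B

A->B, B->CB, C->DB, D->AA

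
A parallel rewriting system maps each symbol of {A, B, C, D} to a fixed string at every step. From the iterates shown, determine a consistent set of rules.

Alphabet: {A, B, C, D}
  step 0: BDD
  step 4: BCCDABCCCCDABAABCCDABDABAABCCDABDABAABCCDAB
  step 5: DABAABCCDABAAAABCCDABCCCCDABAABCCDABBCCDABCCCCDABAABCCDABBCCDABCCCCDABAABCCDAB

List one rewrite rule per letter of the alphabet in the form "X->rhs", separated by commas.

  step 4 ⇒ step 5: BCCDABCCCCDABAABCCDABDABAABCCDABDABAABCCDAB ⇒ DAB·A·A·B·CC·DAB·A·A·A·A·B·CC·DAB·CC·CC·DAB·A·A·B·CC·DAB·B·CC·DAB·CC·CC·DAB·A·A·B·CC·DAB·B·CC·DAB·CC·CC·DAB·A·A·B·CC·DAB
    A ↦ CC
    B ↦ DAB
    C ↦ A
    D ↦ B

A->CC, B->DAB, C->A, D->B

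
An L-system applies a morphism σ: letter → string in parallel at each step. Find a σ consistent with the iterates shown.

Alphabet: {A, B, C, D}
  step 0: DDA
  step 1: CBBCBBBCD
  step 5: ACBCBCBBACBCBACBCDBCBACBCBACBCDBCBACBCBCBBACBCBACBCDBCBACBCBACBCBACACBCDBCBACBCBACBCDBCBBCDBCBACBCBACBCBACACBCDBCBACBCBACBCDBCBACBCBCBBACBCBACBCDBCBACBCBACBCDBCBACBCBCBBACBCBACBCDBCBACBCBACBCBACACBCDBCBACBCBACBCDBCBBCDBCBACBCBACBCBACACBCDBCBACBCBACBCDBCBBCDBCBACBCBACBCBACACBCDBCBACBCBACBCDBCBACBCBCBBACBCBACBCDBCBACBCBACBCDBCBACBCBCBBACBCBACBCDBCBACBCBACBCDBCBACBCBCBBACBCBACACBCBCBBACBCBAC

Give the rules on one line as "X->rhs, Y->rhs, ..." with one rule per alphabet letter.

A->BCD, B->AC, C->BCB, D->CBB

  step 0 ⇒ step 1: DDA ⇒ CBB·CBB·BCD
    A ↦ BCD
    D ↦ CBB
    B ↦ AC  (constrained at step 1)
    C ↦ BCB  (constrained at step 1)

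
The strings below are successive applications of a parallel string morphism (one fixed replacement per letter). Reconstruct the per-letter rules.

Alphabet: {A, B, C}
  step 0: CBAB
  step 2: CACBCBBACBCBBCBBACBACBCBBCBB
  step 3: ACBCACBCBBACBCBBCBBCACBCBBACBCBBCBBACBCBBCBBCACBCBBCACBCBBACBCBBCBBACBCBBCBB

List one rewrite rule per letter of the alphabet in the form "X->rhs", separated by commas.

  step 2 ⇒ step 3: CACBCBBACBCBBCBBACBACBCBBCBB ⇒ ACB·C·ACB·CBB·ACB·CBB·CBB·C·ACB·CBB·ACB·CBB·CBB·ACB·CBB·CBB·C·ACB·CBB·C·ACB·CBB·ACB·CBB·CBB·ACB·CBB·CBB
    A ↦ C
    B ↦ CBB
    C ↦ ACB

A->C, B->CBB, C->ACB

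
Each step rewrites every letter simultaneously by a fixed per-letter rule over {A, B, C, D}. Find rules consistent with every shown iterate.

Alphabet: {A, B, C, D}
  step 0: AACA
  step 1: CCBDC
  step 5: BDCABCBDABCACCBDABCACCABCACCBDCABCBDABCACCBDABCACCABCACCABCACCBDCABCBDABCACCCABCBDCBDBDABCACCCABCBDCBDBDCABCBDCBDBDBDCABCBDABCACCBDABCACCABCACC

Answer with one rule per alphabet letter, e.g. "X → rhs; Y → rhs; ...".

A->C, B->ABC, C->BD, D->ACC

  step 0 ⇒ step 1: AACA ⇒ C·C·BD·C
    A ↦ C
    C ↦ BD
    B ↦ ABC  (constrained at step 1)
    D ↦ ACC  (constrained at step 1)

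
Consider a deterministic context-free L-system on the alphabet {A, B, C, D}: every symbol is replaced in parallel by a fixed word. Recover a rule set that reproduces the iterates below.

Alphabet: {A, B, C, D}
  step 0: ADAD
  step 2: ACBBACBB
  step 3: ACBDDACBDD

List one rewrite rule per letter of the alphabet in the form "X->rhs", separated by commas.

  step 2 ⇒ step 3: ACBBACBB ⇒ AC·B·D·D·AC·B·D·D
    A ↦ AC
    B ↦ D
    C ↦ B
    D ↦ C  (constrained at step 0)

A->AC, B->D, C->B, D->C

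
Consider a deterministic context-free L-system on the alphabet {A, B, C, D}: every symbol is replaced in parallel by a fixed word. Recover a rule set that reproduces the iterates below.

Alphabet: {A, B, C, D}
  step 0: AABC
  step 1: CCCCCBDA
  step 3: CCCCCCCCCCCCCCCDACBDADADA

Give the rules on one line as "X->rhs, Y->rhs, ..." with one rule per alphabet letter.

A->CC, B->CB, C->DA, D->C

  step 0 ⇒ step 1: AABC ⇒ CC·CC·CB·DA
    A ↦ CC
    B ↦ CB
    C ↦ DA
    D ↦ C  (constrained at step 1)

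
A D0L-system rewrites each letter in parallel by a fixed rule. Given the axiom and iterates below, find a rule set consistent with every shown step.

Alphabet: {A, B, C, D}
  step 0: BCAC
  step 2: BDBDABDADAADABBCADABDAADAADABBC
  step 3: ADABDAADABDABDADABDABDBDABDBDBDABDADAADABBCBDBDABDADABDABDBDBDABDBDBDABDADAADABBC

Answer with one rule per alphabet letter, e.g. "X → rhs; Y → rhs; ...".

  step 2 ⇒ step 3: BDBDABDADAADABBCADABDAADAADABBC ⇒ ADA·BDA·ADA·BDA·BD·ADA·BDA·BD·BDA·BD·BD·BDA·BD·ADA·ADA·BBC·BD·BDA·BD·ADA·BDA·BD·BD·BDA·BD·BD·BDA·BD·ADA·ADA·BBC
    A ↦ BD
    B ↦ ADA
    C ↦ BBC
    D ↦ BDA

A->BD, B->ADA, C->BBC, D->BDA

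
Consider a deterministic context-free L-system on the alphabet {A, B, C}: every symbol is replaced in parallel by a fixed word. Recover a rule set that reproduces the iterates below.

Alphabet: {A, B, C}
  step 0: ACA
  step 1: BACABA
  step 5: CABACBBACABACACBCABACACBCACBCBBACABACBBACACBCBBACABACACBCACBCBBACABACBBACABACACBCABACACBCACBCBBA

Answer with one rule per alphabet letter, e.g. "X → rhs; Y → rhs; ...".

A->BA, B->CB, C->CA

  step 0 ⇒ step 1: ACA ⇒ BA·CA·BA
    A ↦ BA
    C ↦ CA
    B ↦ CB  (constrained at step 1)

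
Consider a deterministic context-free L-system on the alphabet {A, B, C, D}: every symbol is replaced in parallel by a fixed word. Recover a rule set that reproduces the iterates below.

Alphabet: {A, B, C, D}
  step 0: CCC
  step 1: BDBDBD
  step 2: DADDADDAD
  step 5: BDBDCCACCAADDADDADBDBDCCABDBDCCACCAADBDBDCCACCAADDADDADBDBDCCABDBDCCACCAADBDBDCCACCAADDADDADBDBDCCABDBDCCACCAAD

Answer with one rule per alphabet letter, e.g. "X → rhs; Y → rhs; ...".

  step 1 ⇒ step 2: BDBDBD ⇒ D·AD·D·AD·D·AD
    B ↦ D
    D ↦ AD
    A ↦ CCA  (constrained at step 2)
  step 0 ⇒ step 1: CCC ⇒ BD·BD·BD
    C ↦ BD

A->CCA, B->D, C->BD, D->AD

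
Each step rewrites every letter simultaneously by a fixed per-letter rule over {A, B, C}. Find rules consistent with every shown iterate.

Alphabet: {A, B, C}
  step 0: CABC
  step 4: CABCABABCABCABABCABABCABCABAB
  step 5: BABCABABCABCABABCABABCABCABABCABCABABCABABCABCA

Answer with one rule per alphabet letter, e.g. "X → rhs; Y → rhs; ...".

A->B, B->CA, C->BA

  step 4 ⇒ step 5: CABCABABCABCABABCABABCABCABAB ⇒ BA·B·CA·BA·B·CA·B·CA·BA·B·CA·BA·B·CA·B·CA·BA·B·CA·B·CA·BA·B·CA·BA·B·CA·B·CA
    A ↦ B
    B ↦ CA
    C ↦ BA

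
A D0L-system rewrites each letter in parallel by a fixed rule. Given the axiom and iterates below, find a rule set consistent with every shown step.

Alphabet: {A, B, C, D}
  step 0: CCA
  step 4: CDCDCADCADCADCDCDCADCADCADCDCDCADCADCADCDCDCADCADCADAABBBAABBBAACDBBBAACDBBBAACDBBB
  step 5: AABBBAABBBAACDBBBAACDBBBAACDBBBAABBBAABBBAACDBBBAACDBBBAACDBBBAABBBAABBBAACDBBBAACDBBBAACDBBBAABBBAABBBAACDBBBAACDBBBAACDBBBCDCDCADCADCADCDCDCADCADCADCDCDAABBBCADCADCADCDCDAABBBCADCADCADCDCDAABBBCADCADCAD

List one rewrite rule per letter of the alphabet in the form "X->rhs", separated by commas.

A->CD, B->CAD, C->AA, D->BBB

  step 4 ⇒ step 5: CDCDCADCADCADCDCDCADCADCADCDCDCADCADCADCDCDCADCADCADAABBBAABBBAACDBBBAACDBBBAACDBBB ⇒ AA·BBB·AA·BBB·AA·CD·BBB·AA·CD·BBB·AA·CD·BBB·AA·BBB·AA·BBB·AA·CD·BBB·AA·CD·BBB·AA·CD·BBB·AA·BBB·AA·BBB·AA·CD·BBB·AA·CD·BBB·AA·CD·BBB·AA·BBB·AA·BBB·AA·CD·BBB·AA·CD·BBB·AA·CD·BBB·CD·CD·CAD·CAD·CAD·CD·CD·CAD·CAD·CAD·CD·CD·AA·BBB·CAD·CAD·CAD·CD·CD·AA·BBB·CAD·CAD·CAD·CD·CD·AA·BBB·CAD·CAD·CAD
    A ↦ CD
    B ↦ CAD
    C ↦ AA
    D ↦ BBB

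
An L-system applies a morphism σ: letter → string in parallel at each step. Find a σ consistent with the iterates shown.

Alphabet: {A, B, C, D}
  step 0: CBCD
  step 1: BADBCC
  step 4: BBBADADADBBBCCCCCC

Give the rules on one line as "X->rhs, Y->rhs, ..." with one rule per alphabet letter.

  step 0 ⇒ step 1: CBCD ⇒ B·AD·B·CC
    B ↦ AD
    C ↦ B
    D ↦ CC
    A ↦ C  (constrained at step 1)

A->C, B->AD, C->B, D->CC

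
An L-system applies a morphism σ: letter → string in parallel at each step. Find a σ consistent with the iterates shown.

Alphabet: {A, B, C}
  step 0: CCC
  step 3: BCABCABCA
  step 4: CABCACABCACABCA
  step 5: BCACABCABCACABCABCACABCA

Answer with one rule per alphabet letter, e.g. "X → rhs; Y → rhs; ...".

A->CA, B->CA, C->B

  step 4 ⇒ step 5: CABCACABCACABCA ⇒ B·CA·CA·B·CA·B·CA·CA·B·CA·B·CA·CA·B·CA
    A ↦ CA
    B ↦ CA
    C ↦ B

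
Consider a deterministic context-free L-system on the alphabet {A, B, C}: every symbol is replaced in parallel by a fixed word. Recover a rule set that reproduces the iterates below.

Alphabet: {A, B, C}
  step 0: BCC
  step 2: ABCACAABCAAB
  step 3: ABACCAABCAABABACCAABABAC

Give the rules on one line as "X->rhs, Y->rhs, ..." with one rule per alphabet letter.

  step 2 ⇒ step 3: ABCACAABCAAB ⇒ AB·AC·CA·AB·CA·AB·AB·AC·CA·AB·AB·AC
    A ↦ AB
    B ↦ AC
    C ↦ CA

A->AB, B->AC, C->CA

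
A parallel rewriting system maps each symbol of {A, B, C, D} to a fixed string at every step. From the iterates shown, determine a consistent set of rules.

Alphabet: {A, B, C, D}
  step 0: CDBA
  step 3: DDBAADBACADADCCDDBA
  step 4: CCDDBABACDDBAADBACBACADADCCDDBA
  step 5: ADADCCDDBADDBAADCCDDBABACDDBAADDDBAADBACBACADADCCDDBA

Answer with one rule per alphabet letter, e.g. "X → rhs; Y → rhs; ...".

  step 4 ⇒ step 5: CCDDBABACDDBAADBACBACADADCCDDBA ⇒ AD·AD·C·C·DD·BA·DD·BA·AD·C·C·DD·BA·BA·C·DD·BA·AD·DD·BA·AD·BA·C·BA·C·AD·AD·C·C·DD·BA
    A ↦ BA
    B ↦ DD
    C ↦ AD
    D ↦ C

A->BA, B->DD, C->AD, D->C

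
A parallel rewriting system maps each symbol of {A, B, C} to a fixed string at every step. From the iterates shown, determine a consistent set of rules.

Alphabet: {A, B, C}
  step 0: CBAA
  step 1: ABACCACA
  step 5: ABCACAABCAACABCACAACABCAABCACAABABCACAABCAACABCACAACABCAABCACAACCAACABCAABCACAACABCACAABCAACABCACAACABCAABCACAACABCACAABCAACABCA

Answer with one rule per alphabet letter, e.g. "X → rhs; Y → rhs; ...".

A->CA, B->AC, C->AB

  step 0 ⇒ step 1: CBAA ⇒ AB·AC·CA·CA
    A ↦ CA
    B ↦ AC
    C ↦ AB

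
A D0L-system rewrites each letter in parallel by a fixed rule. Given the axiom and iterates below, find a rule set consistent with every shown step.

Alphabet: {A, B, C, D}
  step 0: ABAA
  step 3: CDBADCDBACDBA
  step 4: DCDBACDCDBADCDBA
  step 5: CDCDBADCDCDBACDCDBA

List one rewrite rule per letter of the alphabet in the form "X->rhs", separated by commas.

A->BA, B->D, C->D, D->C

  step 4 ⇒ step 5: DCDBACDCDBADCDBA ⇒ C·D·C·D·BA·D·C·D·C·D·BA·C·D·C·D·BA
    A ↦ BA
    B ↦ D
    C ↦ D
    D ↦ C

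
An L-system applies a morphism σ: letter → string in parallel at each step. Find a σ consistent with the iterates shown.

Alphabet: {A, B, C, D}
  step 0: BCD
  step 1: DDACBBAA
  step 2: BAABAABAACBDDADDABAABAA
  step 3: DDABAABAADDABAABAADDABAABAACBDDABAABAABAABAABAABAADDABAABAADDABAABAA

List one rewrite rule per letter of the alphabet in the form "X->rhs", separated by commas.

A->BAA, B->DDA, C->CB, D->BAA

  step 2 ⇒ step 3: BAABAABAACBDDADDABAABAA ⇒ DDA·BAA·BAA·DDA·BAA·BAA·DDA·BAA·BAA·CB·DDA·BAA·BAA·BAA·BAA·BAA·BAA·DDA·BAA·BAA·DDA·BAA·BAA
    A ↦ BAA
    B ↦ DDA
    C ↦ CB
    D ↦ BAA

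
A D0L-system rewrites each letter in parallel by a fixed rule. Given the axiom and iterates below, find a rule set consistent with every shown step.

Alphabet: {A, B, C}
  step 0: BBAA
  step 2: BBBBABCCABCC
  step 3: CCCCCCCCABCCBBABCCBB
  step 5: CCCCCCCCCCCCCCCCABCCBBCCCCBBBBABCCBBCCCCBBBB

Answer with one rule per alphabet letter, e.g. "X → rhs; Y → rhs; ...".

  step 2 ⇒ step 3: BBBBABCCABCC ⇒ CC·CC·CC·CC·AB·CC·B·B·AB·CC·B·B
    A ↦ AB
    B ↦ CC
    C ↦ B

A->AB, B->CC, C->B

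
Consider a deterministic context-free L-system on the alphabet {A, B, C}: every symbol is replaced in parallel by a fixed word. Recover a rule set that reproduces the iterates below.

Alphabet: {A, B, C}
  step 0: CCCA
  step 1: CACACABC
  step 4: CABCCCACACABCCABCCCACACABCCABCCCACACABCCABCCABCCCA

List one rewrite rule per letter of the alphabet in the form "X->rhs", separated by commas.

A->BC, B->C, C->CA

  step 0 ⇒ step 1: CCCA ⇒ CA·CA·CA·BC
    A ↦ BC
    C ↦ CA
    B ↦ C  (constrained at step 1)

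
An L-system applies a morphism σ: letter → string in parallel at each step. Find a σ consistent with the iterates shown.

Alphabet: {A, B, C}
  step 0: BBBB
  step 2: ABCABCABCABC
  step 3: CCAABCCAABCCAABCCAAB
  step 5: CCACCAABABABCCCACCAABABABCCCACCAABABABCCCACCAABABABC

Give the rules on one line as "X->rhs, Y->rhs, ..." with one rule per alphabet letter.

  step 2 ⇒ step 3: ABCABCABCABC ⇒ C·CA·AB·C·CA·AB·C·CA·AB·C·CA·AB
    A ↦ C
    B ↦ CA
    C ↦ AB

A->C, B->CA, C->AB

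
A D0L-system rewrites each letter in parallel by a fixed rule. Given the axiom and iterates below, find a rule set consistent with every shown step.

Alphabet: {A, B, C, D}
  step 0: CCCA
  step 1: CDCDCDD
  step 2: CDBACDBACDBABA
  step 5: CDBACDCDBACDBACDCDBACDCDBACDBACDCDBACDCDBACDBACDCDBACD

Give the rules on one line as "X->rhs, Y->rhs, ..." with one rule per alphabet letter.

A->D, B->C, C->CD, D->BA

  step 1 ⇒ step 2: CDCDCDD ⇒ CD·BA·CD·BA·CD·BA·BA
    C ↦ CD
    D ↦ BA
  step 0 ⇒ step 1: CCCA ⇒ CD·CD·CD·D
    A ↦ D
    B ↦ C  (constrained at step 2)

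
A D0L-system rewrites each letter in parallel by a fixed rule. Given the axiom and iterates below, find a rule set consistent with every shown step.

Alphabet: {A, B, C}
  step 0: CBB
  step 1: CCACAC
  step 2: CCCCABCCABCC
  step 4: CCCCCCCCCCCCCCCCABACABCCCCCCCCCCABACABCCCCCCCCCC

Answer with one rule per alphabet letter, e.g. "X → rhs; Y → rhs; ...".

A->AB, B->AC, C->CC

  step 1 ⇒ step 2: CCACAC ⇒ CC·CC·AB·CC·AB·CC
    A ↦ AB
    C ↦ CC
  step 0 ⇒ step 1: CBB ⇒ CC·AC·AC
    B ↦ AC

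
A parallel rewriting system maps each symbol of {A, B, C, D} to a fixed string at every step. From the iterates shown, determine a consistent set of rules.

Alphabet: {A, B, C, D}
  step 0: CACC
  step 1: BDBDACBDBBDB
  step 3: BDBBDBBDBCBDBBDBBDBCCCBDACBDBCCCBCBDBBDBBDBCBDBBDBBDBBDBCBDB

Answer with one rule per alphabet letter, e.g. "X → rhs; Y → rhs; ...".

  step 0 ⇒ step 1: CACC ⇒ BDB·DAC·BDB·BDB
    A ↦ DAC
    C ↦ BDB
    B ↦ C  (constrained at step 1)
    D ↦ CCB  (constrained at step 1)

A->DAC, B->C, C->BDB, D->CCB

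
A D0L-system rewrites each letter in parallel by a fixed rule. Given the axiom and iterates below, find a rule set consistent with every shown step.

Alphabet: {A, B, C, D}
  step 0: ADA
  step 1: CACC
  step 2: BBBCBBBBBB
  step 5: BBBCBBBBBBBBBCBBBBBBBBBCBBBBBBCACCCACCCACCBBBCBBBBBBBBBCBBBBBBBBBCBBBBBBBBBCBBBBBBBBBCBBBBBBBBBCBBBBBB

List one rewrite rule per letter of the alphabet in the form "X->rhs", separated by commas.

  step 1 ⇒ step 2: CACC ⇒ BBB·C·BBB·BBB
    A ↦ C
    C ↦ BBB
    B ↦ ADA  (constrained at step 2)
  step 0 ⇒ step 1: ADA ⇒ C·AC·C
    D ↦ AC

A->C, B->ADA, C->BBB, D->AC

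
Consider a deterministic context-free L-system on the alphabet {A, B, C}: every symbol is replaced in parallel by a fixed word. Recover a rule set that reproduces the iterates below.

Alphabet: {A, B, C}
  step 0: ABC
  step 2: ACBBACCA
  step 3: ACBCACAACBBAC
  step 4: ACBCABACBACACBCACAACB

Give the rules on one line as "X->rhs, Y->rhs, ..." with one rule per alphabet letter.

A->AC, B->CA, C->B

  step 3 ⇒ step 4: ACBCACAACBBAC ⇒ AC·B·CA·B·AC·B·AC·AC·B·CA·CA·AC·B
    A ↦ AC
    B ↦ CA
    C ↦ B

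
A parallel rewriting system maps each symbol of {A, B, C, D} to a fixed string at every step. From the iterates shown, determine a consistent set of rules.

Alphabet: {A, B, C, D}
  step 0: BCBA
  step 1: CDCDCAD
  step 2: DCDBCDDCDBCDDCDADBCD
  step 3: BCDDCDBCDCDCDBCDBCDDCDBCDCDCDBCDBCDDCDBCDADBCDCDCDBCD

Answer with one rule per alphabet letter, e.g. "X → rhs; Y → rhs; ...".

  step 2 ⇒ step 3: DCDBCDDCDBCDDCDADBCD ⇒ BCD·DCD·BCD·C·DCD·BCD·BCD·DCD·BCD·C·DCD·BCD·BCD·DCD·BCD·AD·BCD·C·DCD·BCD
    A ↦ AD
    B ↦ C
    C ↦ DCD
    D ↦ BCD

A->AD, B->C, C->DCD, D->BCD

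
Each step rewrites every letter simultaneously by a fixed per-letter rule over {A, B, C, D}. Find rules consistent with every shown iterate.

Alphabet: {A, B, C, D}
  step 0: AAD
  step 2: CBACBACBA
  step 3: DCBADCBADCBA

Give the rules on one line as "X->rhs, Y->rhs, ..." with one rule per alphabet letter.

  step 2 ⇒ step 3: CBACBACBA ⇒ D·C·BA·D·C·BA·D·C·BA
    A ↦ BA
    B ↦ C
    C ↦ D
    D ↦ BA  (constrained at step 0)

A->BA, B->C, C->D, D->BA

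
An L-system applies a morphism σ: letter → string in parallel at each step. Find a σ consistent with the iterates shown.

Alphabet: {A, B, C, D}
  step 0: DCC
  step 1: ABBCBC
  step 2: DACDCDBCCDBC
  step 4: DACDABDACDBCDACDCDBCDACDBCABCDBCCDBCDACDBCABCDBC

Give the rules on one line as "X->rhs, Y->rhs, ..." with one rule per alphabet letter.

A->DA, B->CD, C->BC, D->AB

  step 1 ⇒ step 2: ABBCBC ⇒ DA·CD·CD·BC·CD·BC
    A ↦ DA
    B ↦ CD
    C ↦ BC
  step 0 ⇒ step 1: DCC ⇒ AB·BC·BC
    D ↦ AB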